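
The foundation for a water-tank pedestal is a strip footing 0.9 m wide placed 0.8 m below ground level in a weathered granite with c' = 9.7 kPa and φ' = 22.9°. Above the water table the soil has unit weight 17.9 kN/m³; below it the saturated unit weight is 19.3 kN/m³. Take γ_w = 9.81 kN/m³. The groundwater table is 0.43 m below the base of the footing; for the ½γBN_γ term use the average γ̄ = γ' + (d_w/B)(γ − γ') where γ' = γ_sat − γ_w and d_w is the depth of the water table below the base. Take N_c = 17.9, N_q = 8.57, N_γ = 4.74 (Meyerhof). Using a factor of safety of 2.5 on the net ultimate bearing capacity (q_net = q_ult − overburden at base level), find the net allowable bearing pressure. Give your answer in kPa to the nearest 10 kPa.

q_all(net) ≈ 120 kPa

Overburden at base level: q = 17.9 × 0.8 = 14.32 kPa.
The water table is 0.43 m below the base (< B = 0.9 m), so the ½γBN_γ term uses γ̄ = γ' + (d_w/B)(γ − γ') = 9.49 + (0.43/0.9)(17.9 − 9.49) = 13.508 kN/m³.
Cohesion term c·N_c = 9.7 × 17.9 = 173.63 kPa; surcharge term q·N_q = 14.32 × 8.57 = 122.72 kPa; self-weight term 0.5·γ·B·N_γ = 0.5 × 13.508 × 0.9 × 4.74 = 28.813 kPa.
q_ult = 173.63 + 122.72 + 28.813 = 325.17 kPa.
q_net = 325.17 − 14.32 = 310.85 kPa.
q_all(net) = 310.85 / 2.5 = 124.34 kPa.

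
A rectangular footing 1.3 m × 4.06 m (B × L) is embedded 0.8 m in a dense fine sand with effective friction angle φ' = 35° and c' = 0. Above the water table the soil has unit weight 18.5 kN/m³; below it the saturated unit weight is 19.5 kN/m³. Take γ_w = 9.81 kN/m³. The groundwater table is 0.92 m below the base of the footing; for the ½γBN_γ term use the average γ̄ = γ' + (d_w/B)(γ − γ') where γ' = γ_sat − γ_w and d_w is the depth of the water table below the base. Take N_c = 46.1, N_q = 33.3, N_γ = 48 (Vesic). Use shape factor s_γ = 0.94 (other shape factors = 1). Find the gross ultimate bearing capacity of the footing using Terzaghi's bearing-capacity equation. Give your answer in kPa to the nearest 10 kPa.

Overburden at base level: q = 18.5 × 0.8 = 14.8 kPa.
The water table is 0.92 m below the base (< B = 1.3 m), so the ½γBN_γ term uses γ̄ = γ' + (d_w/B)(γ − γ') = 9.69 + (0.92/1.3)(18.5 − 9.69) = 15.925 kN/m³.
Surcharge term q·N_q = 14.8 × 33.3 = 492.84 kPa; self-weight term 0.5·γ·B·N_γ·s_γ = 0.5 × 15.925 × 1.3 × 48 × 0.94 = 467.04 kPa.
q_ult = 492.84 + 467.04 = 959.88 kPa.

q_ult ≈ 960 kPa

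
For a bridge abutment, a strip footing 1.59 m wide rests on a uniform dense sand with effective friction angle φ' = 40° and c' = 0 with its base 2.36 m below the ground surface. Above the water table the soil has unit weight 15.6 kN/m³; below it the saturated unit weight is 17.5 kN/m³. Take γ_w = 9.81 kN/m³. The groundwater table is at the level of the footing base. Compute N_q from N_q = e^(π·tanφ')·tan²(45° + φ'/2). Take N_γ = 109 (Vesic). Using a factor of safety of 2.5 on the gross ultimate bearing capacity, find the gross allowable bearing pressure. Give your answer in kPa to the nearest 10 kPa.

q_all ≈ 1210 kPa

N_q = e^(π·tan40°)·tan²(65°) = 64.2.
q = γ·D_f = 15.6 × 2.36 = 36.816 kPa.
For the ½γBN_γ term take γ' = 17.5 − 9.81 = 7.69 kN/m³ (soil below base is submerged).
q·N_q = 36.816 × 64.195 = 2363.4 kPa
0.5·γ·B·N_γ = 0.5 × 7.69 × 1.59 × 109 = 666.38 kPa
q_ult = 2363.4 + 666.38 = 3029.8 kPa.
q_all = 3029.8 / 2.5 = 1211.9 kPa.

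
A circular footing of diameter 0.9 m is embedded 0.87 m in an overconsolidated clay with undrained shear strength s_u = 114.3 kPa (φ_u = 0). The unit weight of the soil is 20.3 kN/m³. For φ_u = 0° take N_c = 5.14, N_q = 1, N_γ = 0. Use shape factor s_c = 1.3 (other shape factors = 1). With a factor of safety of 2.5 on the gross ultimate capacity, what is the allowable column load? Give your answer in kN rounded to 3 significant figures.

Effective surcharge at the founding depth q = γ·D_f = 20.3 × 0.87 = 17.661 kPa.
q_ult = c·N_c·s_c + q·N_q
     = 114.3 × 5.14 × 1.3 + 17.661 × 1
     = 763.75 + 17.661 = 781.41 kPa.
Gross allowable pressure q_all = 781.41 / 2.5 = 312.57 kPa.
Footing area = 0.6362 m², so allowable column load = 312.57 × 0.6362 = 198.85 kN.

P_all ≈ 199 kN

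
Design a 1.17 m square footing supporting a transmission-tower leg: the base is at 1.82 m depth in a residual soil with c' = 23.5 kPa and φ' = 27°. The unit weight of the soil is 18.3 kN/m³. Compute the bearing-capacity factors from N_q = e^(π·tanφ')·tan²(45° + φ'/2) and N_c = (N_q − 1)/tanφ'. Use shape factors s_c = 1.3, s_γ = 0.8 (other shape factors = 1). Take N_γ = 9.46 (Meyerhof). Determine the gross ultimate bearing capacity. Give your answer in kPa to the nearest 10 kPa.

q_ult ≈ 1250 kPa

tan27° = 0.5095, so N_q = e^(π×0.5095)·tan²(58.5°) = 4.957 × 2.663 = 13.2.
N_c = (13.2 − 1)/tan27° = 23.94.
q = γ·D_f = 18.3 × 1.82 = 33.306 kPa.
c·N_c·s_c = 23.5 × 23.942 × 1.3 = 731.43 kPa
q·N_q = 33.306 × 13.199 = 439.61 kPa
0.5·γ·B·N_γ·s_γ = 0.5 × 18.3 × 1.17 × 9.46 × 0.8 = 81.019 kPa
q_ult = 731.43 + 439.61 + 81.019 = 1252.1 kPa.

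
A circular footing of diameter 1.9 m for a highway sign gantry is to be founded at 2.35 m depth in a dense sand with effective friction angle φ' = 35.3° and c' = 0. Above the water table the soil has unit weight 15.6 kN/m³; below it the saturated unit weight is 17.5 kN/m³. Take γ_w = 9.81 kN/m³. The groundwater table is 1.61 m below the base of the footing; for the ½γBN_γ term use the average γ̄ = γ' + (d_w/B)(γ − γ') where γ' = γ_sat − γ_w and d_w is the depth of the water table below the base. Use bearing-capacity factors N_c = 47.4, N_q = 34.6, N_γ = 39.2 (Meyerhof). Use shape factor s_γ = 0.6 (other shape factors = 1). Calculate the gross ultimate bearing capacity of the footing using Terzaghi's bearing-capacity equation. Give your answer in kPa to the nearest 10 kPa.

Overburden at base level: q = 15.6 × 2.35 = 36.66 kPa.
The water table is 1.61 m below the base (< B = 1.9 m), so the ½γBN_γ term uses γ̄ = γ' + (d_w/B)(γ − γ') = 7.69 + (1.61/1.9)(15.6 − 7.69) = 14.393 kN/m³.
Surcharge term q·N_q = 36.66 × 34.6 = 1268.4 kPa; self-weight term 0.5·γ·B·N_γ·s_γ = 0.5 × 14.393 × 1.9 × 39.2 × 0.6 = 321.59 kPa.
q_ult = 1268.4 + 321.59 = 1590 kPa.

q_ult ≈ 1590 kPa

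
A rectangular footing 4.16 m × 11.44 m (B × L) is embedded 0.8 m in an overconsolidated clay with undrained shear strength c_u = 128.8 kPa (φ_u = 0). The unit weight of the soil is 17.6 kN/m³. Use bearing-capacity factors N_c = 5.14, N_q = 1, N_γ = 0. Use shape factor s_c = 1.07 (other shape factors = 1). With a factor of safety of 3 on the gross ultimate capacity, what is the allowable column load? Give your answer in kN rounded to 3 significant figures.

P_all ≈ 11500 kN

q = γ·D_f = 17.6 × 0.8 = 14.08 kPa.
c·N_c·s_c = 128.8 × 5.14 × 1.07 = 708.37 kPa
q·N_q = 14.08 × 1 = 14.08 kPa
q_ult = 708.37 + 14.08 = 722.45 kPa.
Gross allowable pressure q_all = 722.45 / 3 = 240.82 kPa.
Footing area = 47.5904 m², so allowable column load = 240.82 × 47.5904 = 11461 kN.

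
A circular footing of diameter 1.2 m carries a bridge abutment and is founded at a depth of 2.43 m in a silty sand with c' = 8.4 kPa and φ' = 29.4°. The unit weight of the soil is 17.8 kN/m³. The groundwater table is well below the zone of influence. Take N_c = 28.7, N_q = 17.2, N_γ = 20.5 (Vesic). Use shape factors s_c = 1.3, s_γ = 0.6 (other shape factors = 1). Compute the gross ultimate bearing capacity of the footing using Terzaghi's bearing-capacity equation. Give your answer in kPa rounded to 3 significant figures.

q_ult ≈ 1190 kPa

Overburden at base level: q = 17.8 × 2.43 = 43.254 kPa.
Cohesion term c·N_c·s_c = 8.4 × 28.7 × 1.3 = 313.4 kPa; surcharge term q·N_q = 43.254 × 17.2 = 743.97 kPa; self-weight term 0.5·γ·B·N_γ·s_γ = 0.5 × 17.8 × 1.2 × 20.5 × 0.6 = 131.36 kPa.
q_ult = 313.4 + 743.97 + 131.36 = 1188.7 kPa.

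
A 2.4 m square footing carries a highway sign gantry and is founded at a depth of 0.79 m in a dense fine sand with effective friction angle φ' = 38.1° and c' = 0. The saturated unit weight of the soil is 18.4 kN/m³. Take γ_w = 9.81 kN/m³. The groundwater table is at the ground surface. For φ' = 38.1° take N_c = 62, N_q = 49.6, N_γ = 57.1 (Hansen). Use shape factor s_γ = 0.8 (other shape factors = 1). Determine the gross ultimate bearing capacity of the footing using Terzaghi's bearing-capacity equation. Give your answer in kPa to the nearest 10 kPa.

γ' = 18.4 − 9.81 = 8.59 kN/m³ (submerged throughout). q = 8.59 × 0.79 = 6.7861 kPa; the same γ' applies in the ½γBN_γ term.
q·N_q = 6.7861 × 49.6 = 336.59 kPa
0.5·γ·B·N_γ·s_γ = 0.5 × 8.59 × 2.4 × 57.1 × 0.8 = 470.87 kPa
q_ult = 336.59 + 470.87 = 807.46 kPa.

q_ult ≈ 810 kPa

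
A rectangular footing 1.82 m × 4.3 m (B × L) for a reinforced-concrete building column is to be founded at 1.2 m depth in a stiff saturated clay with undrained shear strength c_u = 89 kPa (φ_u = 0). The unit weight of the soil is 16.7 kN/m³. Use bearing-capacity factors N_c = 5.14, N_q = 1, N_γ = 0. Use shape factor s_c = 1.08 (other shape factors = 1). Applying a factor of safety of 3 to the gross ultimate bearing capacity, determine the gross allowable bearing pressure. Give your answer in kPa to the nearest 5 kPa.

q_all ≈ 170 kPa

Overburden at base level: q = 16.7 × 1.2 = 20.04 kPa.
Cohesion term c·N_c·s_c = 89 × 5.14 × 1.08 = 494.06 kPa; surcharge term q·N_q = 20.04 × 1 = 20.04 kPa.
q_ult = 494.06 + 20.04 = 514.1 kPa.
q_all = q_ult / FS = 514.1 / 3 = 171.37 kPa.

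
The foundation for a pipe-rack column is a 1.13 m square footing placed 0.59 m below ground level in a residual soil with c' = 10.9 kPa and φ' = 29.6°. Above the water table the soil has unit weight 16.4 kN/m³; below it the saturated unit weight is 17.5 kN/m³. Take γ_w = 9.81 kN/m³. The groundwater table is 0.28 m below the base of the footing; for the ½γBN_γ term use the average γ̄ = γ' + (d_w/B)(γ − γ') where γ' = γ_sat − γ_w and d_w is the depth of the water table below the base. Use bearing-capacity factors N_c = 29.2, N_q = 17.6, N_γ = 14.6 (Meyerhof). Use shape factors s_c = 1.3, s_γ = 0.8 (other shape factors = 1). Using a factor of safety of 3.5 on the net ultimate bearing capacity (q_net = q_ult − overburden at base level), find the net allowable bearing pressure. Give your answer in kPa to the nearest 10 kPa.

q_all(net) ≈ 180 kPa

Effective surcharge at the founding depth q = γ·D_f = 16.4 × 0.59 = 9.676 kPa.
With d_w = 0.28 m < B, γ̄ = 7.69 + (0.28/1.13) × (16.4 − 7.69) = 9.8482 kN/m³.
q_ult = c·N_c·s_c + q·N_q + 0.5·γ·B·N_γ·s_γ
     = 10.9 × 29.2 × 1.3 + 9.676 × 17.6 + 0.5 × 9.8482 × 1.13 × 14.6 × 0.8
     = 413.76 + 170.3 + 64.99 = 649.05 kPa.
q_net = 649.05 − 9.676 = 639.38 kPa.
q_all(net) = 639.38 / 3.5 = 182.68 kPa.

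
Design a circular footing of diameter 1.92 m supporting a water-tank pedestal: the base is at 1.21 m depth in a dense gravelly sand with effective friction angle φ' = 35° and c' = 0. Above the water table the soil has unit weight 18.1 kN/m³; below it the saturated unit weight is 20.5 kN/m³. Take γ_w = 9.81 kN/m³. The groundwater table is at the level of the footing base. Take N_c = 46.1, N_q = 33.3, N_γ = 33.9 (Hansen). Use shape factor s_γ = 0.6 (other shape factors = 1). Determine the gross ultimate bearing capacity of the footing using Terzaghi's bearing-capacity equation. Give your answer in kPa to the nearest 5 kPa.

Overburden at base level: q = 18.1 × 1.21 = 21.901 kPa.
Below the base the soil is submerged, so the ½γBN_γ term uses γ' = 20.5 − 9.81 = 10.69 kN/m³.
Surcharge term q·N_q = 21.901 × 33.3 = 729.3 kPa; self-weight term 0.5·γ·B·N_γ·s_γ = 0.5 × 10.69 × 1.92 × 33.9 × 0.6 = 208.74 kPa.
q_ult = 729.3 + 208.74 = 938.04 kPa.

q_ult ≈ 940 kPa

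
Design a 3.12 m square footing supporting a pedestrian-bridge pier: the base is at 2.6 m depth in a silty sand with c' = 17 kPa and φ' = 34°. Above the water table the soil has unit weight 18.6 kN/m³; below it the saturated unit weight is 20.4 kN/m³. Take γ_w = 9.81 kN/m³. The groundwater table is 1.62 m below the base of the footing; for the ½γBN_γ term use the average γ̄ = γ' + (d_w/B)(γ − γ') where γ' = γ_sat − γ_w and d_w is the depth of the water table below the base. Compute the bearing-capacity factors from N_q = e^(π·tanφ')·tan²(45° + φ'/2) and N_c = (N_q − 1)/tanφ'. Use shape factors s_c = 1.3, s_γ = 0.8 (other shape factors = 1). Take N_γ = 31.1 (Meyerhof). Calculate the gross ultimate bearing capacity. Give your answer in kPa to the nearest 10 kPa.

tan34° = 0.6745, so N_q = e^(π×0.6745)·tan²(62°) = 8.323 × 3.537 = 29.44.
N_c = (29.44 − 1)/tan34° = 42.16.
q = γ·D_f = 18.6 × 2.6 = 48.36 kPa.
γ' = 10.59 kN/m³; averaging over the depth B below the base, γ̄ = γ' + (d_w/B)(γ − γ') = 14.749 kN/m³.
c·N_c·s_c = 17 × 42.164 × 1.3 = 931.82 kPa
q·N_q = 48.36 × 29.44 = 1423.7 kPa
0.5·γ·B·N_γ·s_γ = 0.5 × 14.749 × 3.12 × 31.1 × 0.8 = 572.45 kPa
q_ult = 931.82 + 1423.7 + 572.45 = 2928 kPa.

q_ult ≈ 2930 kPa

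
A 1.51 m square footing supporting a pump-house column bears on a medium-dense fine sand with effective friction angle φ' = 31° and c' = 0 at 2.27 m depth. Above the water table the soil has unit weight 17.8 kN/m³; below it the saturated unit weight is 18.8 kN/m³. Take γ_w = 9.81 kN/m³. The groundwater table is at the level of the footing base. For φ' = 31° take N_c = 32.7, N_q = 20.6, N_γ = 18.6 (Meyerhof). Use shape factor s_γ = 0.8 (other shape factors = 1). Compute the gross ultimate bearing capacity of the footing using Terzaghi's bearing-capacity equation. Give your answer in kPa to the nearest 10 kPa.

q_ult ≈ 930 kPa

Effective surcharge at the founding depth q = γ·D_f = 17.8 × 2.27 = 40.406 kPa.
The water table coincides with the base, so in the self-weight term γ → γ' = 8.99 kN/m³.
q_ult = q·N_q + 0.5·γ·B·N_γ·s_γ
     = 40.406 × 20.6 + 0.5 × 8.99 × 1.51 × 18.6 × 0.8
     = 832.36 + 101 = 933.36 kPa.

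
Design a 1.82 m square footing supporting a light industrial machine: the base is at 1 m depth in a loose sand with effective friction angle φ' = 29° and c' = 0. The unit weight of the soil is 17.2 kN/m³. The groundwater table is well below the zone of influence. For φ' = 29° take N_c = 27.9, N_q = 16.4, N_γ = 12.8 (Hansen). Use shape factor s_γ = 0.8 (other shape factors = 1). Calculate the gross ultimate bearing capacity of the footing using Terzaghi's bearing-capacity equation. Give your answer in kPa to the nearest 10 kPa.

q_ult ≈ 440 kPa

Effective surcharge at the founding depth q = γ·D_f = 17.2 × 1 = 17.2 kPa.
q_ult = q·N_q + 0.5·γ·B·N_γ·s_γ
     = 17.2 × 16.4 + 0.5 × 17.2 × 1.82 × 12.8 × 0.8
     = 282.08 + 160.28 = 442.36 kPa.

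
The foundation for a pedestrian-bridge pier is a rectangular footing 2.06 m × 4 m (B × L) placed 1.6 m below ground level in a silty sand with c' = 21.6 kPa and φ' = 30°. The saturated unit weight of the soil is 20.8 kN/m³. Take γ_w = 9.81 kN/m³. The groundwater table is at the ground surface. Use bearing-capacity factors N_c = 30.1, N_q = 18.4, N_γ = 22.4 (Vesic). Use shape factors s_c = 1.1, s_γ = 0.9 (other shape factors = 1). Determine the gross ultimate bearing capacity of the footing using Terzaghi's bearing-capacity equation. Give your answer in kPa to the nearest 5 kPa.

With the water table at the surface the whole profile is submerged: γ' = 20.8 − 9.81 = 10.99 kN/m³, so q = γ'·D_f = 17.584 kPa; the same γ' applies in the ½γBN_γ term.
q_ult = c·N_c·s_c + q·N_q + 0.5·γ·B·N_γ·s_γ
     = 21.6 × 30.1 × 1.1 + 17.584 × 18.4 + 0.5 × 10.99 × 2.06 × 22.4 × 0.9
     = 715.18 + 323.55 + 228.21 = 1266.9 kPa.

q_ult ≈ 1265 kPa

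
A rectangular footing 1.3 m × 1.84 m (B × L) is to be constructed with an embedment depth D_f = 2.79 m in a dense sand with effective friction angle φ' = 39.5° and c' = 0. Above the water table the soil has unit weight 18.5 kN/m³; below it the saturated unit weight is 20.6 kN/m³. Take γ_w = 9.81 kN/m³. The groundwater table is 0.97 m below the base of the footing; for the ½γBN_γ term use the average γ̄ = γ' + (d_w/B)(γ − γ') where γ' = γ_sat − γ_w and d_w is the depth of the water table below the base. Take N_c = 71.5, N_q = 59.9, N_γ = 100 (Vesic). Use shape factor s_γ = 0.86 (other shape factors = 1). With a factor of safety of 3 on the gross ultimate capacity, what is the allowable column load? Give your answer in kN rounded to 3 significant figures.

P_all ≈ 3200 kN

Effective surcharge at the founding depth q = γ·D_f = 18.5 × 2.79 = 51.615 kPa.
With d_w = 0.97 m < B, γ̄ = 10.79 + (0.97/1.3) × (18.5 − 10.79) = 16.543 kN/m³.
q_ult = q·N_q + 0.5·γ·B·N_γ·s_γ
     = 51.615 × 59.9 + 0.5 × 16.543 × 1.3 × 100 × 0.86
     = 3091.7 + 924.75 = 4016.5 kPa.
Gross allowable pressure q_all = 4016.5 / 3 = 1338.8 kPa.
Footing area = 2.392 m², so allowable column load = 1338.8 × 2.392 = 3202.5 kN.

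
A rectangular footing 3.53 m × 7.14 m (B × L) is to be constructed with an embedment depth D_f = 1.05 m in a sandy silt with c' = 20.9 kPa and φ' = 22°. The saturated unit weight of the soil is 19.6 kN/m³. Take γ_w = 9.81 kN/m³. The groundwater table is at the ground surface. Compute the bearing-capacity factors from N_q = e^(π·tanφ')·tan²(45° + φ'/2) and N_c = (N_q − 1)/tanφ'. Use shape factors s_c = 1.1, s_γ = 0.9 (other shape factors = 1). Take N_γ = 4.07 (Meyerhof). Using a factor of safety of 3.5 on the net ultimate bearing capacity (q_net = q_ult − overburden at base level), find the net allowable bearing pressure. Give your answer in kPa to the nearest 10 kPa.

N_q = e^(π·tan22°)·tan²(56°) = 7.82; N_c = (N_q − 1)/tanφ' = 16.88.
γ' = 19.6 − 9.81 = 9.79 kN/m³ (submerged throughout). q = 9.79 × 1.05 = 10.28 kPa; the same γ' applies in the ½γBN_γ term.
c·N_c·s_c = 20.9 × 16.883 × 1.1 = 388.14 kPa
q·N_q = 10.28 × 7.8211 = 80.397 kPa
0.5·γ·B·N_γ·s_γ = 0.5 × 9.79 × 3.53 × 4.07 × 0.9 = 63.294 kPa
q_ult = 388.14 + 80.397 + 63.294 = 531.83 kPa.
q_net = 531.83 − 10.28 = 521.55 kPa.
q_all(net) = 521.55 / 3.5 = 149.01 kPa.

q_all(net) ≈ 150 kPa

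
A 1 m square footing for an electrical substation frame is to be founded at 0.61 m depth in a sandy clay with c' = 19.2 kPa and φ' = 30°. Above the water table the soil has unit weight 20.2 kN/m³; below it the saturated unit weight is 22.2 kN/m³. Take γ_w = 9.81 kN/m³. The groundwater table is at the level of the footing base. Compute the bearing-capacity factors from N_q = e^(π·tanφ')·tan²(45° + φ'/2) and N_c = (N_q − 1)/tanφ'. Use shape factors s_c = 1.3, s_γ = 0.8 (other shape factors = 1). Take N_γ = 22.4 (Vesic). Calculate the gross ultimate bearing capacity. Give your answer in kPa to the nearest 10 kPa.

q_ult ≈ 1090 kPa

tan30° = 0.5774, so N_q = e^(π×0.5774)·tan²(60°) = 6.134 × 3.0 = 18.4.
N_c = (18.4 − 1)/tan30° = 30.14.
Effective surcharge at the founding depth q = γ·D_f = 20.2 × 0.61 = 12.322 kPa.
The water table coincides with the base, so in the self-weight term γ → γ' = 12.39 kN/m³.
q_ult = c·N_c·s_c + q·N_q + 0.5·γ·B·N_γ·s_γ
     = 19.2 × 30.14 × 1.3 + 12.322 × 18.401 + 0.5 × 12.39 × 1 × 22.4 × 0.8
     = 752.29 + 226.74 + 111.01 = 1090 kPa.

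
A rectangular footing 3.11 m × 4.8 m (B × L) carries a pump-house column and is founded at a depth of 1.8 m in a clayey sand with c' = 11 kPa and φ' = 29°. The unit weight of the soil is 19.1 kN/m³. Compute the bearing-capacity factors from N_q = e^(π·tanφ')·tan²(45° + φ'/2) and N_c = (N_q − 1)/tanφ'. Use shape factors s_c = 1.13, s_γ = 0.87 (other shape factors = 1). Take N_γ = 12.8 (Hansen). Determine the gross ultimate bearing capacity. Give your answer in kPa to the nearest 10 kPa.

tan29° = 0.5543, so N_q = e^(π×0.5543)·tan²(59.5°) = 5.705 × 2.882 = 16.44.
N_c = (16.44 − 1)/tan29° = 27.86.
Overburden at base level: q = 19.1 × 1.8 = 34.38 kPa.
Cohesion term c·N_c·s_c = 11 × 27.86 × 1.13 = 346.31 kPa; surcharge term q·N_q = 34.38 × 16.443 = 565.32 kPa; self-weight term 0.5·γ·B·N_γ·s_γ = 0.5 × 19.1 × 3.11 × 12.8 × 0.87 = 330.74 kPa.
q_ult = 346.31 + 565.32 + 330.74 = 1242.4 kPa.

q_ult ≈ 1240 kPa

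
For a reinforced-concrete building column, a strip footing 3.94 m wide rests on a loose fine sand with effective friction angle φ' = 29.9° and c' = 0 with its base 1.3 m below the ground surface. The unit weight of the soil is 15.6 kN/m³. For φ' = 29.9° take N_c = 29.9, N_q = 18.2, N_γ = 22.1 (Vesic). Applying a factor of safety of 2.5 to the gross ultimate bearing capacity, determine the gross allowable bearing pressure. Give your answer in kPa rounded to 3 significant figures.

q_all ≈ 419 kPa

Overburden at base level: q = 15.6 × 1.3 = 20.28 kPa.
Surcharge term q·N_q = 20.28 × 18.2 = 369.1 kPa; self-weight term 0.5·γ·B·N_γ = 0.5 × 15.6 × 3.94 × 22.1 = 679.18 kPa.
q_ult = 369.1 + 679.18 = 1048.3 kPa.
q_all = q_ult / FS = 1048.3 / 2.5 = 419.31 kPa.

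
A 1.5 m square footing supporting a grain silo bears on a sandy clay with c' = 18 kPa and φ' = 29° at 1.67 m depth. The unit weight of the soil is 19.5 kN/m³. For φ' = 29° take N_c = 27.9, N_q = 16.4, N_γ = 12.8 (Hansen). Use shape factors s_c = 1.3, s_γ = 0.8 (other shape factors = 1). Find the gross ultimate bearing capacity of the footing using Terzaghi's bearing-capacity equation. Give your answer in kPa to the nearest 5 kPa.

q_ult ≈ 1335 kPa

Overburden at base level: q = 19.5 × 1.67 = 32.565 kPa.
Cohesion term c·N_c·s_c = 18 × 27.9 × 1.3 = 652.86 kPa; surcharge term q·N_q = 32.565 × 16.4 = 534.07 kPa; self-weight term 0.5·γ·B·N_γ·s_γ = 0.5 × 19.5 × 1.5 × 12.8 × 0.8 = 149.76 kPa.
q_ult = 652.86 + 534.07 + 149.76 = 1336.7 kPa.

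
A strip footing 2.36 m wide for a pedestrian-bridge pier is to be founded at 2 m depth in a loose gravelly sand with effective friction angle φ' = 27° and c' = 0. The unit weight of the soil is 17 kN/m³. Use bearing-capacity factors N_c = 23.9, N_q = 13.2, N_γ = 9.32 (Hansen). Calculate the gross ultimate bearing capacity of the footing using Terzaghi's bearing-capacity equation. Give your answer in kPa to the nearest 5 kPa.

q_ult ≈ 635 kPa

Overburden at base level: q = 17 × 2 = 34 kPa.
Surcharge term q·N_q = 34 × 13.2 = 448.8 kPa; self-weight term 0.5·γ·B·N_γ = 0.5 × 17 × 2.36 × 9.32 = 186.96 kPa.
q_ult = 448.8 + 186.96 = 635.76 kPa.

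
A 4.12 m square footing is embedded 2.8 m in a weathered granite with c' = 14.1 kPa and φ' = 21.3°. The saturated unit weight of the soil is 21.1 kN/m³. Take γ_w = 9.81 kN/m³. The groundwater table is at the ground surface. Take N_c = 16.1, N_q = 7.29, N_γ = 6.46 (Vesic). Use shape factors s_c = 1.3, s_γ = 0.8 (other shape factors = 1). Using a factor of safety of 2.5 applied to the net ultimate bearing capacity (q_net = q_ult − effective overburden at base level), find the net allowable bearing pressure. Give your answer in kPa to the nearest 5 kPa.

q_all(net) ≈ 245 kPa

Water table at ground surface, so effective unit weight γ' = 21.1 − 9.81 = 11.29 kN/m³ is used throughout; overburden q = 11.29 × 2.8 = 31.612 kPa; the same γ' applies in the ½γBN_γ term.
Cohesion term c·N_c·s_c = 14.1 × 16.1 × 1.3 = 295.11 kPa; surcharge term q·N_q = 31.612 × 7.29 = 230.45 kPa; self-weight term 0.5·γ·B·N_γ·s_γ = 0.5 × 11.29 × 4.12 × 6.46 × 0.8 = 120.19 kPa.
q_ult = 295.11 + 230.45 + 120.19 = 645.76 kPa.
Net ultimate: q_net = 645.76 − 31.612 = 614.15 kPa.
q_all(net) = 614.15 / 2.5 = 245.66 kPa.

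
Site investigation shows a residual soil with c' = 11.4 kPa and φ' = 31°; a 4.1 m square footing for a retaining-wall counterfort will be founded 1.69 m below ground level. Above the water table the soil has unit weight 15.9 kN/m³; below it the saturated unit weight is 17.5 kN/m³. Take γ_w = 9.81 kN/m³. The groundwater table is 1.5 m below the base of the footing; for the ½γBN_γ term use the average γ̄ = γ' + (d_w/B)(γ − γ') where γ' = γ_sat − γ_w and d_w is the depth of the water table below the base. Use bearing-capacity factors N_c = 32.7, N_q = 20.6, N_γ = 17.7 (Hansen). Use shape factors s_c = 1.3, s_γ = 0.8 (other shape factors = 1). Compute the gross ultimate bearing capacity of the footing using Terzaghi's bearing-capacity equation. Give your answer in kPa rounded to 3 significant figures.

Effective surcharge at the founding depth q = γ·D_f = 15.9 × 1.69 = 26.871 kPa.
With d_w = 1.5 m < B, γ̄ = 7.69 + (1.5/4.1) × (15.9 − 7.69) = 10.694 kN/m³.
q_ult = c·N_c·s_c + q·N_q + 0.5·γ·B·N_γ·s_γ
     = 11.4 × 32.7 × 1.3 + 26.871 × 20.6 + 0.5 × 10.694 × 4.1 × 17.7 × 0.8
     = 484.61 + 553.54 + 310.42 = 1348.6 kPa.

q_ult ≈ 1350 kPa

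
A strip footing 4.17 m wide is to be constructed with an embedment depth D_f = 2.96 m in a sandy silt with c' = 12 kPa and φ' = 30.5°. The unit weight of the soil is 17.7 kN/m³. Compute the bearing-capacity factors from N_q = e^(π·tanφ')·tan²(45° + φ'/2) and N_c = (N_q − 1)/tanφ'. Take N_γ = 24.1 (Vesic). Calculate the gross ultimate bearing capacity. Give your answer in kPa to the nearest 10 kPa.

q_ult ≈ 2290 kPa

tan30.5° = 0.589, so N_q = e^(π×0.589)·tan²(60.25°) = 6.363 × 3.061 = 19.48.
N_c = (19.48 − 1)/tan30.5° = 31.37.
Effective surcharge at the founding depth q = γ·D_f = 17.7 × 2.96 = 52.392 kPa.
q_ult = c·N_c + q·N_q + 0.5·γ·B·N_γ
     = 12 × 31.372 + 52.392 × 19.479 + 0.5 × 17.7 × 4.17 × 24.1
     = 376.46 + 1020.6 + 889.4 = 2286.4 kPa.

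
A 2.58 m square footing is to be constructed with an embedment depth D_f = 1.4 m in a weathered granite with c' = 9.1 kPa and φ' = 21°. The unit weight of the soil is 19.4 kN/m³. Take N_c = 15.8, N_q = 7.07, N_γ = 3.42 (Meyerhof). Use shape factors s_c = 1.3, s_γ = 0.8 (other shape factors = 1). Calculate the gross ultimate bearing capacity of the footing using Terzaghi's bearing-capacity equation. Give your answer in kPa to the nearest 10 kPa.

q_ult ≈ 450 kPa

Effective surcharge at the founding depth q = γ·D_f = 19.4 × 1.4 = 27.16 kPa.
q_ult = c·N_c·s_c + q·N_q + 0.5·γ·B·N_γ·s_γ
     = 9.1 × 15.8 × 1.3 + 27.16 × 7.07 + 0.5 × 19.4 × 2.58 × 3.42 × 0.8
     = 186.91 + 192.02 + 68.471 = 447.41 kPa.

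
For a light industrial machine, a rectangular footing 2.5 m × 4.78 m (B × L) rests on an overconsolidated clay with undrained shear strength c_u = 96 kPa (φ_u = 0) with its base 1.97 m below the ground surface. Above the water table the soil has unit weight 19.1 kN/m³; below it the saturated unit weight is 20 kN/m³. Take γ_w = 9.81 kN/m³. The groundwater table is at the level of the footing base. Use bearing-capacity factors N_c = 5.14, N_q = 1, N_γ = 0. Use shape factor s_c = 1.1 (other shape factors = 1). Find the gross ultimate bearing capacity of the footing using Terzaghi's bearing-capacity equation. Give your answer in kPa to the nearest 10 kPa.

q_ult ≈ 580 kPa

Effective surcharge at the founding depth q = γ·D_f = 19.1 × 1.97 = 37.627 kPa.
q_ult = c·N_c·s_c + q·N_q
     = 96 × 5.14 × 1.1 + 37.627 × 1
     = 542.78 + 37.627 = 580.41 kPa.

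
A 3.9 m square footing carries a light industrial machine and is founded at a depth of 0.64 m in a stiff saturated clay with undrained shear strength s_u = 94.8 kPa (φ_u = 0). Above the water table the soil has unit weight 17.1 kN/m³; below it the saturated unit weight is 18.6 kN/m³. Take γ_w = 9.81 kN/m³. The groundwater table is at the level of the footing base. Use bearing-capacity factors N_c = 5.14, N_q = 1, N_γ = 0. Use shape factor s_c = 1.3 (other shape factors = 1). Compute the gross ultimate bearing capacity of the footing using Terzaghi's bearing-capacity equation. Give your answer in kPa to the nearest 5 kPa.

q = γ·D_f = 17.1 × 0.64 = 10.944 kPa.
c·N_c·s_c = 94.8 × 5.14 × 1.3 = 633.45 kPa
q·N_q = 10.944 × 1 = 10.944 kPa
q_ult = 633.45 + 10.944 = 644.4 kPa.

q_ult ≈ 645 kPa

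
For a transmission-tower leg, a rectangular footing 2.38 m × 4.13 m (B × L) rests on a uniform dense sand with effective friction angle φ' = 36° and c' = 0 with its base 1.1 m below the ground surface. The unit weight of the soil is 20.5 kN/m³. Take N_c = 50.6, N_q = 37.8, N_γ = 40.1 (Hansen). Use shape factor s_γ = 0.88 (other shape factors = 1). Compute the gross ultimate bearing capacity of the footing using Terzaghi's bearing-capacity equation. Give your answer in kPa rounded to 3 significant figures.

q = γ·D_f = 20.5 × 1.1 = 22.55 kPa.
q·N_q = 22.55 × 37.8 = 852.39 kPa
0.5·γ·B·N_γ·s_γ = 0.5 × 20.5 × 2.38 × 40.1 × 0.88 = 860.85 kPa
q_ult = 852.39 + 860.85 = 1713.2 kPa.

q_ult ≈ 1710 kPa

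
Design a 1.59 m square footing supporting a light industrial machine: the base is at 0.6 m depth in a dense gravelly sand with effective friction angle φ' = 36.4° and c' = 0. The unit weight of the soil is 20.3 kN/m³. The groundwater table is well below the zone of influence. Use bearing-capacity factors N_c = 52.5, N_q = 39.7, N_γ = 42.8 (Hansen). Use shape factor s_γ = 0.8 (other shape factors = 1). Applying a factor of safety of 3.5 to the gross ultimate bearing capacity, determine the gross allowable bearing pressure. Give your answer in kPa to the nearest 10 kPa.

q_all ≈ 300 kPa

Effective surcharge at the founding depth q = γ·D_f = 20.3 × 0.6 = 12.18 kPa.
q_ult = q·N_q + 0.5·γ·B·N_γ·s_γ
     = 12.18 × 39.7 + 0.5 × 20.3 × 1.59 × 42.8 × 0.8
     = 483.55 + 552.58 = 1036.1 kPa.
q_all = q_ult / FS = 1036.1 / 3.5 = 296.04 kPa.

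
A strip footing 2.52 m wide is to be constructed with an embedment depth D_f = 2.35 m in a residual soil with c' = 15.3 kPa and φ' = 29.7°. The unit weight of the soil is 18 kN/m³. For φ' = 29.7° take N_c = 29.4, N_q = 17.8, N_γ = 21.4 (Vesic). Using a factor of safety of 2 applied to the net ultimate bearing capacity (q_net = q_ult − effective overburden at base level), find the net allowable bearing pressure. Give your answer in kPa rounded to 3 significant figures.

Effective surcharge at the founding depth q = γ·D_f = 18 × 2.35 = 42.3 kPa.
q_ult = c·N_c + q·N_q + 0.5·γ·B·N_γ
     = 15.3 × 29.4 + 42.3 × 17.8 + 0.5 × 18 × 2.52 × 21.4
     = 449.82 + 752.94 + 485.35 = 1688.1 kPa.
Net ultimate: q_net = 1688.1 − 42.3 = 1645.8 kPa.
q_all(net) = 1645.8 / 2 = 822.91 kPa.

q_all(net) ≈ 823 kPa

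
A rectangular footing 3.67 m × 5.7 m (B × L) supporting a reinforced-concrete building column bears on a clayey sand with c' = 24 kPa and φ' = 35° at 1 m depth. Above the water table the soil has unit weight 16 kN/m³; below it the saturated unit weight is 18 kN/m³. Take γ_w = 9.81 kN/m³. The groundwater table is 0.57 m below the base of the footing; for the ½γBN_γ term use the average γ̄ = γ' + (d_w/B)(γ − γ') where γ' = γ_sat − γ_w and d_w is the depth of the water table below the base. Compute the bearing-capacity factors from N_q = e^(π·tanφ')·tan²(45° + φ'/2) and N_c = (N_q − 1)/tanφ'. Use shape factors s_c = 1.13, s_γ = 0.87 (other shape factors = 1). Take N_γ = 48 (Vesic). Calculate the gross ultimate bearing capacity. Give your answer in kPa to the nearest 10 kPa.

q_ult ≈ 2500 kPa

tan35° = 0.7002, so N_q = e^(π×0.7002)·tan²(62.5°) = 9.023 × 3.69 = 33.3.
N_c = (33.3 − 1)/tan35° = 46.12.
q = γ·D_f = 16 × 1 = 16 kPa.
γ' = 8.19 kN/m³; averaging over the depth B below the base, γ̄ = γ' + (d_w/B)(γ − γ') = 9.403 kN/m³.
c·N_c·s_c = 24 × 46.124 × 1.13 = 1250.9 kPa
q·N_q = 16 × 33.296 = 532.74 kPa
0.5·γ·B·N_γ·s_γ = 0.5 × 9.403 × 3.67 × 48 × 0.87 = 720.55 kPa
q_ult = 1250.9 + 532.74 + 720.55 = 2504.2 kPa.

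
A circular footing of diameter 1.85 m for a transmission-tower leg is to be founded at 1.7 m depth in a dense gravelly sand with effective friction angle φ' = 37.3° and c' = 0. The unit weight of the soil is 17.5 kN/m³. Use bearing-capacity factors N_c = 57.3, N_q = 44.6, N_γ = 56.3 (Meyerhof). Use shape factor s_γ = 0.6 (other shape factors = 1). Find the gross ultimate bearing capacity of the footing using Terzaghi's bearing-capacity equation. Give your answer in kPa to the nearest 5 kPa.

q_ult ≈ 1875 kPa

q = γ·D_f = 17.5 × 1.7 = 29.75 kPa.
q·N_q = 29.75 × 44.6 = 1326.9 kPa
0.5·γ·B·N_γ·s_γ = 0.5 × 17.5 × 1.85 × 56.3 × 0.6 = 546.81 kPa
q_ult = 1326.9 + 546.81 = 1873.7 kPa.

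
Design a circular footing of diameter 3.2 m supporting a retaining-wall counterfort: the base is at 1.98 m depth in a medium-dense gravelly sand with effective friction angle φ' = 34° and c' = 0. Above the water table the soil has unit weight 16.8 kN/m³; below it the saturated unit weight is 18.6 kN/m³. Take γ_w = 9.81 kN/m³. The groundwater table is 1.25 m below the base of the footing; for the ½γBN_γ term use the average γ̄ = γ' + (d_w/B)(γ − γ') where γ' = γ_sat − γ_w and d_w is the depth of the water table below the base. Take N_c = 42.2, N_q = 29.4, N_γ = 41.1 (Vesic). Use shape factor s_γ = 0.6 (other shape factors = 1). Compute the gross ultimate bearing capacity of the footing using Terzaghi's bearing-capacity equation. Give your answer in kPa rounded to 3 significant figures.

q_ult ≈ 1450 kPa

Effective surcharge at the founding depth q = γ·D_f = 16.8 × 1.98 = 33.264 kPa.
With d_w = 1.25 m < B, γ̄ = 8.79 + (1.25/3.2) × (16.8 − 8.79) = 11.919 kN/m³.
q_ult = q·N_q + 0.5·γ·B·N_γ·s_γ
     = 33.264 × 29.4 + 0.5 × 11.919 × 3.2 × 41.1 × 0.6
     = 977.96 + 470.27 = 1448.2 kPa.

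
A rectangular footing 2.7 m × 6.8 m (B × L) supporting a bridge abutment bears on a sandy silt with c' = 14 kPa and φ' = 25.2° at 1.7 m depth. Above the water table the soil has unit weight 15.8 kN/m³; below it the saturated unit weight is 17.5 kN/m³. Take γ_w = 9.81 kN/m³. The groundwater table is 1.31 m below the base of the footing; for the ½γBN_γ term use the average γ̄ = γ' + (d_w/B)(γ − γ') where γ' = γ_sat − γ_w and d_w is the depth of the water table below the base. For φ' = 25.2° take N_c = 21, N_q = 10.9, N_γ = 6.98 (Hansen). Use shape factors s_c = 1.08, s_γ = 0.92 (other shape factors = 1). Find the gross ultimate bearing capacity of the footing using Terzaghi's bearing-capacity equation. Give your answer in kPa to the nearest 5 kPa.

q_ult ≈ 710 kPa

Effective surcharge at the founding depth q = γ·D_f = 15.8 × 1.7 = 26.86 kPa.
With d_w = 1.31 m < B, γ̄ = 7.69 + (1.31/2.7) × (15.8 − 7.69) = 11.625 kN/m³.
q_ult = c·N_c·s_c + q·N_q + 0.5·γ·B·N_γ·s_γ
     = 14 × 21 × 1.08 + 26.86 × 10.9 + 0.5 × 11.625 × 2.7 × 6.98 × 0.92
     = 317.52 + 292.77 + 100.78 = 711.07 kPa.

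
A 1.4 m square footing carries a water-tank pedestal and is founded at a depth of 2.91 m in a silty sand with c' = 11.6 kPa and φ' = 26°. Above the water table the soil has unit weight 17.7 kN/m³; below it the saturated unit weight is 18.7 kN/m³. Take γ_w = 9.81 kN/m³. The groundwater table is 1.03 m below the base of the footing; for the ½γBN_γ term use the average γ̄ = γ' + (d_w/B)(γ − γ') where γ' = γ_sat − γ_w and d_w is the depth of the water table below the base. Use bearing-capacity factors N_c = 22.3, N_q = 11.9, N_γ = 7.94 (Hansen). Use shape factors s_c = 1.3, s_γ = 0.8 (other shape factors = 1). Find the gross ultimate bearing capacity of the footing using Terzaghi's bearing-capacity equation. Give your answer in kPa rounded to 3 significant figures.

q_ult ≈ 1020 kPa

q = γ·D_f = 17.7 × 2.91 = 51.507 kPa.
γ' = 8.89 kN/m³; averaging over the depth B below the base, γ̄ = γ' + (d_w/B)(γ − γ') = 15.372 kN/m³.
c·N_c·s_c = 11.6 × 22.3 × 1.3 = 336.28 kPa
q·N_q = 51.507 × 11.9 = 612.93 kPa
0.5·γ·B·N_γ·s_γ = 0.5 × 15.372 × 1.4 × 7.94 × 0.8 = 68.348 kPa
q_ult = 336.28 + 612.93 + 68.348 = 1017.6 kPa.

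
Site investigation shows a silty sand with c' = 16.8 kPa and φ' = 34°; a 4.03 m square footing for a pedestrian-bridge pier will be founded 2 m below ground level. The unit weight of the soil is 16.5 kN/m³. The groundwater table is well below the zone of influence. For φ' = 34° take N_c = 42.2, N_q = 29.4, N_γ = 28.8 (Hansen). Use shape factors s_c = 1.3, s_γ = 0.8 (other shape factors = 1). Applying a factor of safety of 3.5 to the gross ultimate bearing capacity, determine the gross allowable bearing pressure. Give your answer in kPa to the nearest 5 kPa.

q_all ≈ 760 kPa

Overburden at base level: q = 16.5 × 2 = 33 kPa.
Cohesion term c·N_c·s_c = 16.8 × 42.2 × 1.3 = 921.65 kPa; surcharge term q·N_q = 33 × 29.4 = 970.2 kPa; self-weight term 0.5·γ·B·N_γ·s_γ = 0.5 × 16.5 × 4.03 × 28.8 × 0.8 = 766.02 kPa.
q_ult = 921.65 + 970.2 + 766.02 = 2657.9 kPa.
q_all = q_ult / FS = 2657.9 / 3.5 = 759.39 kPa.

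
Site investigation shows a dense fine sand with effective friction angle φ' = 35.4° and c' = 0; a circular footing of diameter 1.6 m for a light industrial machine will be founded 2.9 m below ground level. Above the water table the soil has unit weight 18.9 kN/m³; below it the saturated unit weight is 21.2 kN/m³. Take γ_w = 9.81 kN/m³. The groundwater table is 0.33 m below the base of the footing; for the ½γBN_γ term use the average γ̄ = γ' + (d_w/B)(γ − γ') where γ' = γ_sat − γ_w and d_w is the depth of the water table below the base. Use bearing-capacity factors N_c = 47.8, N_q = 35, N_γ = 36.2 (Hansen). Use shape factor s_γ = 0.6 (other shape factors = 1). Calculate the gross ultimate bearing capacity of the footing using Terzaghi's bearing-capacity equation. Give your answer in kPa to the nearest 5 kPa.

q_ult ≈ 2145 kPa

Overburden at base level: q = 18.9 × 2.9 = 54.81 kPa.
The water table is 0.33 m below the base (< B = 1.6 m), so the ½γBN_γ term uses γ̄ = γ' + (d_w/B)(γ − γ') = 11.39 + (0.33/1.6)(18.9 − 11.39) = 12.939 kN/m³.
Surcharge term q·N_q = 54.81 × 35 = 1918.3 kPa; self-weight term 0.5·γ·B·N_γ·s_γ = 0.5 × 12.939 × 1.6 × 36.2 × 0.6 = 224.83 kPa.
q_ult = 1918.3 + 224.83 = 2143.2 kPa.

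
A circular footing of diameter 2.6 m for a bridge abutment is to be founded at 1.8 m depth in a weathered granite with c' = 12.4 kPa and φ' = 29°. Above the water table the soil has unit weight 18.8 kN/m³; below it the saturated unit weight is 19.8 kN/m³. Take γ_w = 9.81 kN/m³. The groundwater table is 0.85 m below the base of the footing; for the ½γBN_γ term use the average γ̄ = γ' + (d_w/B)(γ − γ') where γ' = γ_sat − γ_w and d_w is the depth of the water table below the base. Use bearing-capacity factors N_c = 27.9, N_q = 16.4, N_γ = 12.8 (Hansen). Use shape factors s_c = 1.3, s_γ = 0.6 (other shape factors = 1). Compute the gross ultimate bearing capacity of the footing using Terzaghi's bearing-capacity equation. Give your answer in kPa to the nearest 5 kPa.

q_ult ≈ 1135 kPa

q = γ·D_f = 18.8 × 1.8 = 33.84 kPa.
γ' = 9.99 kN/m³; averaging over the depth B below the base, γ̄ = γ' + (d_w/B)(γ − γ') = 12.87 kN/m³.
c·N_c·s_c = 12.4 × 27.9 × 1.3 = 449.75 kPa
q·N_q = 33.84 × 16.4 = 554.98 kPa
0.5·γ·B·N_γ·s_γ = 0.5 × 12.87 × 2.6 × 12.8 × 0.6 = 128.5 kPa
q_ult = 449.75 + 554.98 + 128.5 = 1133.2 kPa.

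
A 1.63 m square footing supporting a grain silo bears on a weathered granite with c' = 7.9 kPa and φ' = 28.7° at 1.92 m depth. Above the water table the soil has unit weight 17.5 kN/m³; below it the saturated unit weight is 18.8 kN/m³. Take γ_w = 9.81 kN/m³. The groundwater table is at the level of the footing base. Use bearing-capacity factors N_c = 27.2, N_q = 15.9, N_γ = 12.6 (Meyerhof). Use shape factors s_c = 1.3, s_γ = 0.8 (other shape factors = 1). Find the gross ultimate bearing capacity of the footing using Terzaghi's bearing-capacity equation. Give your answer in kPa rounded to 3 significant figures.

q_ult ≈ 887 kPa

Effective surcharge at the founding depth q = γ·D_f = 17.5 × 1.92 = 33.6 kPa.
The water table coincides with the base, so in the self-weight term γ → γ' = 8.99 kN/m³.
q_ult = c·N_c·s_c + q·N_q + 0.5·γ·B·N_γ·s_γ
     = 7.9 × 27.2 × 1.3 + 33.6 × 15.9 + 0.5 × 8.99 × 1.63 × 12.6 × 0.8
     = 279.34 + 534.24 + 73.855 = 887.44 kPa.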